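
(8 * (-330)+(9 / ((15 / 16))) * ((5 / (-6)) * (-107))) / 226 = -892 / 113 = -7.89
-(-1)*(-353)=-353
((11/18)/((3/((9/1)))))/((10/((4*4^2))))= 176/15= 11.73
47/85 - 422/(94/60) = -268.81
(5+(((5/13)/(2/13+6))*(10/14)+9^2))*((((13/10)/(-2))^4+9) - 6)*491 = 2406392157287/17920000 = 134285.28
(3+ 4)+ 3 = 10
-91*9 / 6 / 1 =-273 / 2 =-136.50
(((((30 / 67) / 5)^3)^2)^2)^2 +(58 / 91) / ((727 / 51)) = 198058476692473926661989766056860090795878077390 / 4429666883889113443602851999431904016509205173197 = 0.04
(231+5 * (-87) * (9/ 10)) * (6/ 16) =-963/ 16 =-60.19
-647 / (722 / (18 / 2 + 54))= -40761 / 722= -56.46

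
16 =16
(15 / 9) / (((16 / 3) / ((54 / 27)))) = 5 / 8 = 0.62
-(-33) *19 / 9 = 209 / 3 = 69.67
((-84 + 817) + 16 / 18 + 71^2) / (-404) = -25987 / 1818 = -14.29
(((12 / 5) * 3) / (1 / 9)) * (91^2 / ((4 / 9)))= 6036849 / 5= 1207369.80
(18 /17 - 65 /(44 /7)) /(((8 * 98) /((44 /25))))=-6943 /333200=-0.02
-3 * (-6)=18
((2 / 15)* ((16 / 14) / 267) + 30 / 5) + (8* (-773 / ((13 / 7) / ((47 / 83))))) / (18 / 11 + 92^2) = 5.78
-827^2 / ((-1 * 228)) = 683929 / 228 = 2999.69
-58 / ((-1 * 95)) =58 / 95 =0.61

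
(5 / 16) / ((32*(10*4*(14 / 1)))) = 0.00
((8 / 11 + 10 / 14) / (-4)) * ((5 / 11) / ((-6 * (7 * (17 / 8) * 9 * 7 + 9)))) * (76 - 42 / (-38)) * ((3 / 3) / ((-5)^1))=-54205 / 121807917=-0.00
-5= -5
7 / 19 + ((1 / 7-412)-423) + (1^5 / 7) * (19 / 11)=-1220496 / 1463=-834.24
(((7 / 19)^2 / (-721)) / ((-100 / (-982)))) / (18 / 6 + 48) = -3437 / 94816650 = -0.00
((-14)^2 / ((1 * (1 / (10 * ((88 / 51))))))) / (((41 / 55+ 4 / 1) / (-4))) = -37945600 / 13311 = -2850.69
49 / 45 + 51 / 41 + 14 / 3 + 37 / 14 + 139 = 3839431 / 25830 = 148.64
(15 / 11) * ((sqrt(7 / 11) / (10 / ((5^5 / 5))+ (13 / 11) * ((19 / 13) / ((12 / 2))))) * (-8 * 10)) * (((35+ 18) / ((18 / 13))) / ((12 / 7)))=-60287500 * sqrt(77) / 82731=-6394.47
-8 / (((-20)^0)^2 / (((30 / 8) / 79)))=-30 / 79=-0.38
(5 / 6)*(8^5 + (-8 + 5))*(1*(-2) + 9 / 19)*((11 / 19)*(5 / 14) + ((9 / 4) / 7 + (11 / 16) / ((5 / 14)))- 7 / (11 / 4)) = 5130048815 / 1334256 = 3844.88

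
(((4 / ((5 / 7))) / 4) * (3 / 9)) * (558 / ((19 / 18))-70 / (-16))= 567119 / 2280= 248.74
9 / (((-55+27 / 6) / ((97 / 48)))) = -291 / 808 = -0.36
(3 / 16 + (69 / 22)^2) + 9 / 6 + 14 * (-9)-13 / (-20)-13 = -1227673 / 9680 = -126.83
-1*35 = -35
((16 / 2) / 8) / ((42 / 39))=13 / 14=0.93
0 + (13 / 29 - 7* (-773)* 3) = 470770 / 29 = 16233.45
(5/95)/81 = 1/1539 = 0.00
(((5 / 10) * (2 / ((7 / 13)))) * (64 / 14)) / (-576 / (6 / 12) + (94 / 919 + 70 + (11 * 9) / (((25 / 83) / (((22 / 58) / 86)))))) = -23836654400 / 3033555442603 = -0.01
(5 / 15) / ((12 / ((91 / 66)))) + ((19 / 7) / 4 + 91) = 1525435 / 16632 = 91.72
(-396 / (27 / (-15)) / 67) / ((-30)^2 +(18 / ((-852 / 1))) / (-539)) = 16838360 / 4615241601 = 0.00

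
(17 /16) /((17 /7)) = 7 /16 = 0.44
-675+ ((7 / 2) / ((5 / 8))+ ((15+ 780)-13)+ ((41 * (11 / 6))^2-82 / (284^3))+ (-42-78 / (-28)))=20648604262373 / 3607742880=5723.41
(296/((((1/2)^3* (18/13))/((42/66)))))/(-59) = -107744/5841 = -18.45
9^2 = 81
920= 920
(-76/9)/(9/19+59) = -722/5085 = -0.14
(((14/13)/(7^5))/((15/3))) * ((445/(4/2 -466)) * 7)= -89/1034488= -0.00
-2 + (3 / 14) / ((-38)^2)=-40429 / 20216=-2.00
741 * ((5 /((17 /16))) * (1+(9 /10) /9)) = 65208 /17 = 3835.76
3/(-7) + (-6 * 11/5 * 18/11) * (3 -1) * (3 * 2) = -9087/35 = -259.63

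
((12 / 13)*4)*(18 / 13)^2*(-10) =-155520 / 2197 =-70.79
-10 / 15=-2 / 3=-0.67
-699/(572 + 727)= -233/433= -0.54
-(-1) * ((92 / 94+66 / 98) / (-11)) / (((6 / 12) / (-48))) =365280 / 25333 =14.42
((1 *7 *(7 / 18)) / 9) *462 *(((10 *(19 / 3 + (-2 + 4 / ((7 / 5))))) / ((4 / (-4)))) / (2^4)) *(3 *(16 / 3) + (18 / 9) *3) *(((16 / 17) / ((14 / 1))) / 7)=-182710 / 1377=-132.69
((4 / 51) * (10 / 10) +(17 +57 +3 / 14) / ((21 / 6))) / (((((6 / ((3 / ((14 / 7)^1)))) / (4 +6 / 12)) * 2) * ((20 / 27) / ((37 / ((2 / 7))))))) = 2092.90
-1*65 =-65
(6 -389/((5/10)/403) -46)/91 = -313574/91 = -3445.87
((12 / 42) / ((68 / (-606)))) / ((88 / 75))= -22725 / 10472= -2.17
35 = 35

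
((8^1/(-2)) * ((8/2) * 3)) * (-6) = 288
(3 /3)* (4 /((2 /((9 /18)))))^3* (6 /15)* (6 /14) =6 /35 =0.17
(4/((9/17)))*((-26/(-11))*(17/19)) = 30056/1881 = 15.98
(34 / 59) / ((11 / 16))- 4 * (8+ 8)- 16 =-51376 / 649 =-79.16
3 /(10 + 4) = 3 /14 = 0.21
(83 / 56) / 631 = 83 / 35336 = 0.00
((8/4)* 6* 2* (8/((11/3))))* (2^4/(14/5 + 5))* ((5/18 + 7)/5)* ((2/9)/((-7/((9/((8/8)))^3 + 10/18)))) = -125827072/34749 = -3621.03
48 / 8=6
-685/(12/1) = -685/12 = -57.08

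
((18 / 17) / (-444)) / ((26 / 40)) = -30 / 8177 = -0.00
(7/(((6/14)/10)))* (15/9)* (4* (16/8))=19600/9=2177.78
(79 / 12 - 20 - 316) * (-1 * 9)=2964.75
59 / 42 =1.40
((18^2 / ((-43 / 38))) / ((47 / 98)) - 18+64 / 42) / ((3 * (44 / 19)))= -88.31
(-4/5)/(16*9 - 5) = -4/695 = -0.01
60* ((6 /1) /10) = 36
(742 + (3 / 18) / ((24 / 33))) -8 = 734.23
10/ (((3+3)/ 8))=40/ 3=13.33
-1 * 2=-2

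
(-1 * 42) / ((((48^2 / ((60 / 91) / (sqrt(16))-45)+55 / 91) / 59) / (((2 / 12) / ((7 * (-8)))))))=-456365 / 3142504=-0.15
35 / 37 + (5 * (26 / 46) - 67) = -53807 / 851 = -63.23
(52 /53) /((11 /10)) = 520 /583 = 0.89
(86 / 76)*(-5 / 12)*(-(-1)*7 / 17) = -1505 / 7752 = -0.19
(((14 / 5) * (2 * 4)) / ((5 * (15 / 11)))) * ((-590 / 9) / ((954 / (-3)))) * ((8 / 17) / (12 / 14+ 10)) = 1017632 / 34665975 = 0.03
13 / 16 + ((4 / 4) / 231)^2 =693709 / 853776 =0.81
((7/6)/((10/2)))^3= 343/27000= 0.01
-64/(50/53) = -1696/25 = -67.84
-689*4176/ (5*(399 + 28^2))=-221328/ 455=-486.44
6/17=0.35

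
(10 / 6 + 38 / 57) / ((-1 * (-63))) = 1 / 27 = 0.04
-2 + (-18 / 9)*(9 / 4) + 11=9 / 2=4.50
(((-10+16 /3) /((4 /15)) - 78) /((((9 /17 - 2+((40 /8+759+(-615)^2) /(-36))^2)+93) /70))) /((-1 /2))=42081120 /348822467519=0.00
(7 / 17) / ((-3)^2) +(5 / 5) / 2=167 / 306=0.55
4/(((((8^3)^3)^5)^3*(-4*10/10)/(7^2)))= -0.00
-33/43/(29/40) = -1320/1247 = -1.06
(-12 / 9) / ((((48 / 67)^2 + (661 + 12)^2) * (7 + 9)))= -0.00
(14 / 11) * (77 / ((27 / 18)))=196 / 3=65.33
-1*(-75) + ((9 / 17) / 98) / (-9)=124949 / 1666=75.00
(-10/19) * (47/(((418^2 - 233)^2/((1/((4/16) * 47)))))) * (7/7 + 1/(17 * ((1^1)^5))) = -720/9834416233163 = -0.00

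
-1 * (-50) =50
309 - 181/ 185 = 56984/ 185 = 308.02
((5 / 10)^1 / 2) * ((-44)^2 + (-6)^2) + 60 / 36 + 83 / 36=17891 / 36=496.97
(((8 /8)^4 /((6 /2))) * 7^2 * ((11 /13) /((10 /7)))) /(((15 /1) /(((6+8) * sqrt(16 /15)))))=105644 * sqrt(15) /43875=9.33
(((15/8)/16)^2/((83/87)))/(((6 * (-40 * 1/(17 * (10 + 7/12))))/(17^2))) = -271418685/87031808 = -3.12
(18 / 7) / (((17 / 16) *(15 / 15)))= 288 / 119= 2.42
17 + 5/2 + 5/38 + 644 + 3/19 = 12612/19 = 663.79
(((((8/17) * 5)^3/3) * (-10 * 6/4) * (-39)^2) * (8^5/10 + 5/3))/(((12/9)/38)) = -45477315936000/4913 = -9256526752.70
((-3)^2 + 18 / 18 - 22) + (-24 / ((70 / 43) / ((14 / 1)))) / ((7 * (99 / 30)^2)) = -37372 / 2541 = -14.71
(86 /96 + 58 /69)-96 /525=100049 /64400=1.55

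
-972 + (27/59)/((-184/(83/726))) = -2553592491/2627152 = -972.00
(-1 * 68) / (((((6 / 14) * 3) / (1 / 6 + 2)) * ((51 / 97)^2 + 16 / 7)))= -203780122 / 4556277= -44.73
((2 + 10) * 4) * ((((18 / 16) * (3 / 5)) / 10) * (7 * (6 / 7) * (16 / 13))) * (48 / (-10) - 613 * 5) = -119353824 / 1625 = -73448.51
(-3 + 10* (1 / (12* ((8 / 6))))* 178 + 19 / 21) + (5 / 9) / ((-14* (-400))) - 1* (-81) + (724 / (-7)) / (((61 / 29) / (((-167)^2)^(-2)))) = 90941828865978901 / 478251401856480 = 190.15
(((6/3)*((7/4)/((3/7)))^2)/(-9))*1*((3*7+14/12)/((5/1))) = -319333/19440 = -16.43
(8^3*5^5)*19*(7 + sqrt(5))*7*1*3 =638400000*sqrt(5) + 4468800000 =5896305796.84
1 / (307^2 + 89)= 1 / 94338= 0.00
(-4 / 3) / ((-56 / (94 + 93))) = 187 / 42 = 4.45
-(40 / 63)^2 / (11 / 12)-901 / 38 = -13355453 / 553014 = -24.15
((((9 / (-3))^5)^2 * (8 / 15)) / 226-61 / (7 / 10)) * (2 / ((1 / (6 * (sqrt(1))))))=2477688 / 3955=626.47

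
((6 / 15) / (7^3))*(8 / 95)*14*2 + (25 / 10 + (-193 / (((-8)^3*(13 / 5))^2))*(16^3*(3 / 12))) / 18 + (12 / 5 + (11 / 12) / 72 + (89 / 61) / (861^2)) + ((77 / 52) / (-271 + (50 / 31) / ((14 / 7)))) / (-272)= 5268596422947781177 / 2067578624187367200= 2.55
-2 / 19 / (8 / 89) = -89 / 76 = -1.17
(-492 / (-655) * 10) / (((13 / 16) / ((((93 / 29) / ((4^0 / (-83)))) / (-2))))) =60763968 / 49387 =1230.36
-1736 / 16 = -217 / 2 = -108.50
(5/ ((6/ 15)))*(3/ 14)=75/ 28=2.68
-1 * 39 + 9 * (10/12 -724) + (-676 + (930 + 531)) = -11525/2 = -5762.50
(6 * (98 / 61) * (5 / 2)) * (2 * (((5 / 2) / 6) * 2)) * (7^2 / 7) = 17150 / 61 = 281.15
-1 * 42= -42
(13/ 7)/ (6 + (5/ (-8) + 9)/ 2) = 0.18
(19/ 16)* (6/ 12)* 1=19/ 32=0.59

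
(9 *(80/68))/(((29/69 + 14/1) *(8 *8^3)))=621/3464192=0.00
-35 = -35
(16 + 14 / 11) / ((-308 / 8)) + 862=729734 / 847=861.55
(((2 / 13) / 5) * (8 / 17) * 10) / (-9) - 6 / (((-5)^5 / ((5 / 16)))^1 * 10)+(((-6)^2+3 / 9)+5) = 4109005967 / 99450000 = 41.32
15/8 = 1.88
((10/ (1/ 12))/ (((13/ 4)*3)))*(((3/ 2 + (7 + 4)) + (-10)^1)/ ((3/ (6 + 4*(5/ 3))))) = 129.91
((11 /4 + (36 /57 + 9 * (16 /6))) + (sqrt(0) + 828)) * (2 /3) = 65009 /114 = 570.25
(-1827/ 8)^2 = 3337929/ 64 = 52155.14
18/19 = 0.95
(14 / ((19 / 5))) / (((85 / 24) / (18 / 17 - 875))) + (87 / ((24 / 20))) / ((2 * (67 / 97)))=-1260612221 / 1471588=-856.63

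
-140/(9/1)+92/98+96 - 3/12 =143119/1764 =81.13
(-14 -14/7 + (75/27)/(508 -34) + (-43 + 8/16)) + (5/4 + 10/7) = -3333529/59724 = -55.82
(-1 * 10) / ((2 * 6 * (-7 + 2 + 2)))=0.28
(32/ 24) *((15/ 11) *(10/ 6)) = 100/ 33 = 3.03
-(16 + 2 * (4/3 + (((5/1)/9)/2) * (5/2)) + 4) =-433/18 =-24.06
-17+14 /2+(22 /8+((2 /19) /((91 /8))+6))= -8581 /6916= -1.24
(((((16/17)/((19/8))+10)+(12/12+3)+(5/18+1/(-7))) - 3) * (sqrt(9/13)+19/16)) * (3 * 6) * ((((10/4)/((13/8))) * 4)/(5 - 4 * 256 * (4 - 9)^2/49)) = -3285079/1120691 - 157683792 * sqrt(13)/276810677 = -4.99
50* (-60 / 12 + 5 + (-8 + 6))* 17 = -1700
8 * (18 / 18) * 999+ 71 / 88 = 7992.81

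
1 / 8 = 0.12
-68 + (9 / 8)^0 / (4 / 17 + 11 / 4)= -13736 / 203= -67.67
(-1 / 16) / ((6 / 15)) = -5 / 32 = -0.16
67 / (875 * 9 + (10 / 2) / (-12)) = 804 / 94495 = 0.01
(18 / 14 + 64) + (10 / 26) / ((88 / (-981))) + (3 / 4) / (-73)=60.99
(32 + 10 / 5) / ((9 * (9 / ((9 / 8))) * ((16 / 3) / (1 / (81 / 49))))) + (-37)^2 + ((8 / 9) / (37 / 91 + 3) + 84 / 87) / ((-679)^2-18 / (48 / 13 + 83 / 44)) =1369.05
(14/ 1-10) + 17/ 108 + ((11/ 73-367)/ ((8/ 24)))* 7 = -60704263/ 7884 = -7699.68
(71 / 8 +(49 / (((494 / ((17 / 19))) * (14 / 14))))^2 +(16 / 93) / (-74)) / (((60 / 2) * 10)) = 5384132089601 / 181885057941600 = 0.03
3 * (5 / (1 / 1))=15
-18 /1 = -18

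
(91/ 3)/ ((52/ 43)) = 301/ 12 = 25.08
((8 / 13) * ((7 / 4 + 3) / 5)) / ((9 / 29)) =1.88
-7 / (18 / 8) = -3.11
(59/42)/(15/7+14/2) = 59/384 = 0.15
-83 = -83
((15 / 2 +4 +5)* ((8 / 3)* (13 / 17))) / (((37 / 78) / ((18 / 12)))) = 66924 / 629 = 106.40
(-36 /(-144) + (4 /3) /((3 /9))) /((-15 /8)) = -34 /15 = -2.27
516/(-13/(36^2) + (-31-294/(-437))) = -17.01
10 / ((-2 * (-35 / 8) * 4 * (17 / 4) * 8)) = 0.01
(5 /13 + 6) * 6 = 38.31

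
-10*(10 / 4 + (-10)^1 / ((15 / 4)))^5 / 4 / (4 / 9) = 5 / 6912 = 0.00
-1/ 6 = -0.17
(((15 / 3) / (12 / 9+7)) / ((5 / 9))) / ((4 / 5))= 27 / 20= 1.35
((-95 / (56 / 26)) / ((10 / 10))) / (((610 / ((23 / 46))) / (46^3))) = -3005249 / 854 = -3519.03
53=53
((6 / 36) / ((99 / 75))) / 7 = 0.02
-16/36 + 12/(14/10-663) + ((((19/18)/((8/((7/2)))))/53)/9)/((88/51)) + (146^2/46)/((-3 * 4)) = -2995280849263/76648847616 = -39.08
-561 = -561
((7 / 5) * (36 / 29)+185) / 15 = 27077 / 2175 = 12.45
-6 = -6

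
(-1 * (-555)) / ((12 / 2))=92.50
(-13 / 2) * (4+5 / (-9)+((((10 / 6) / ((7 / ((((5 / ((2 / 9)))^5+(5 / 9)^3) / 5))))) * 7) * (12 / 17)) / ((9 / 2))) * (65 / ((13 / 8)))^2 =-349758614028200 / 111537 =-3135807974.29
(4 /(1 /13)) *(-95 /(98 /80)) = -197600 /49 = -4032.65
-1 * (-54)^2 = -2916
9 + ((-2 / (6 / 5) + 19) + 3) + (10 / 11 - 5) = 833 / 33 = 25.24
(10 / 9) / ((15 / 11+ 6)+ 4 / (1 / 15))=110 / 6669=0.02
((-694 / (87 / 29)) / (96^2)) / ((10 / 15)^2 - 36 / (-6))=-347 / 89088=-0.00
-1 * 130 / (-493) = 130 / 493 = 0.26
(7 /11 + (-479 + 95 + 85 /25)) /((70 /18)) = -188082 /1925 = -97.70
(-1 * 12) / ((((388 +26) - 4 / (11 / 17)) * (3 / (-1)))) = 22 / 2243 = 0.01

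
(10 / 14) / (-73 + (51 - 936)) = -5 / 6706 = -0.00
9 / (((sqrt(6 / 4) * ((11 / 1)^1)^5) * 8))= 0.00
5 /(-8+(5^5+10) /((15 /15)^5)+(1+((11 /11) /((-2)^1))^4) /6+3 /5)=2400 /1501333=0.00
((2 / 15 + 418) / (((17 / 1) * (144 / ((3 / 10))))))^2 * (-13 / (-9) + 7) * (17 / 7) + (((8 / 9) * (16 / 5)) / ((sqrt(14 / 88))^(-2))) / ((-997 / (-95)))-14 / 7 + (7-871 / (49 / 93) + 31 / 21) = -6853542761187421 / 4162367199375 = -1646.55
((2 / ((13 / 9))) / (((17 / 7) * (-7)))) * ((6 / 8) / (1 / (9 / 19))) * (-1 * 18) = 2187 / 4199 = 0.52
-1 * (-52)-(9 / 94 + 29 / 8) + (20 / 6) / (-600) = 816791 / 16920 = 48.27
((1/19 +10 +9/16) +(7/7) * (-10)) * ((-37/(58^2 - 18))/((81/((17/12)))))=-117623/988702848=-0.00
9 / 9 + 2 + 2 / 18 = 28 / 9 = 3.11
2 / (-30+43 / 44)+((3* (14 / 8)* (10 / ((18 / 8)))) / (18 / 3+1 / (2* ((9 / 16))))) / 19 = 82253 / 752153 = 0.11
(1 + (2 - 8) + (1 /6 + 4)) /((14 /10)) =-25 /42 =-0.60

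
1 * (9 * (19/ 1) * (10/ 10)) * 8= 1368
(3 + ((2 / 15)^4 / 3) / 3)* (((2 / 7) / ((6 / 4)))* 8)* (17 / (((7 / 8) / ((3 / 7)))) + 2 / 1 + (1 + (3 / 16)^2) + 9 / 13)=895618421693 / 16253055000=55.10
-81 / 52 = -1.56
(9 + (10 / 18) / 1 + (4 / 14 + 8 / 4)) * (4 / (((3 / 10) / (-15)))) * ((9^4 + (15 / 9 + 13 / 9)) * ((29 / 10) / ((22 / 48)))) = -204491490880 / 2079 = -98360505.47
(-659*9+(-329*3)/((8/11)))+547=-53929/8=-6741.12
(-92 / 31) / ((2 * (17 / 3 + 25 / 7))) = -483 / 3007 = -0.16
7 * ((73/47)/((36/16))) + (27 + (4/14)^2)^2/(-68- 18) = -322815583/87343578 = -3.70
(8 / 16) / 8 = 1 / 16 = 0.06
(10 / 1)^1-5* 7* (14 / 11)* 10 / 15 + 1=-18.70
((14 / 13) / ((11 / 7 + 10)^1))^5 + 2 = 2589246320408954 / 1294618640600493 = 2.00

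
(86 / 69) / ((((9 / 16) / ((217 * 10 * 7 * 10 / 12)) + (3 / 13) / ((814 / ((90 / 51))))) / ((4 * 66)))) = 413604801209600 / 684723087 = 604046.82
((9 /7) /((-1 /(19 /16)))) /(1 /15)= -2565 /112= -22.90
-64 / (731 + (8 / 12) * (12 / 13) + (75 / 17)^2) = -60112 / 705451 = -0.09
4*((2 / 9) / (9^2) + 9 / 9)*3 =2924 / 243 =12.03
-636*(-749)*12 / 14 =408312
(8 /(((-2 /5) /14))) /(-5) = 56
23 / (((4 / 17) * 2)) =391 / 8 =48.88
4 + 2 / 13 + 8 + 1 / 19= 3015 / 247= 12.21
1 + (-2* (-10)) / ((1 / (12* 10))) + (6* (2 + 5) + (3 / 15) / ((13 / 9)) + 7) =159259 / 65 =2450.14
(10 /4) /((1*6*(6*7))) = 5 /504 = 0.01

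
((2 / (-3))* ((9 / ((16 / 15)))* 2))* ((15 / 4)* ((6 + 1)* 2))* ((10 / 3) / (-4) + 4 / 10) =4095 / 16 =255.94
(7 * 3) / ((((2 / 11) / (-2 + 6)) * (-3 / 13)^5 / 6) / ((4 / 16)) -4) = -85768683 / 16336973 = -5.25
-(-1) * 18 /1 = 18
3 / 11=0.27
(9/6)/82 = 0.02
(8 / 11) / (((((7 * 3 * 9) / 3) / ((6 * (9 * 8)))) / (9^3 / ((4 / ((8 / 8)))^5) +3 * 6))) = 57483 / 616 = 93.32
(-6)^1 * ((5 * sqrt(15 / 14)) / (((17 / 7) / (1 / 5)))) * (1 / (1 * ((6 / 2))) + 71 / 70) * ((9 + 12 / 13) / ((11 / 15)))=-46.63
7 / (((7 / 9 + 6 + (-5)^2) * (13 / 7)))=441 / 3718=0.12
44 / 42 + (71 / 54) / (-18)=6631 / 6804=0.97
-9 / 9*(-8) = 8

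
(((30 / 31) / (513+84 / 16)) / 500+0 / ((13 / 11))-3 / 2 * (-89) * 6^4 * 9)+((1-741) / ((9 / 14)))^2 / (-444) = 202246795636286 / 130132575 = 1554159.64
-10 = -10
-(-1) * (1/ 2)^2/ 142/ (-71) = -1/ 40328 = -0.00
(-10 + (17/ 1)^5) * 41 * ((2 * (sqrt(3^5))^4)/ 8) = 3437462365623/ 4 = 859365591405.75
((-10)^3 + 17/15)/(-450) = 14983/6750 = 2.22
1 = 1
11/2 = 5.50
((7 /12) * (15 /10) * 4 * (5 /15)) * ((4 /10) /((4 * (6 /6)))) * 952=1666 /15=111.07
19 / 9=2.11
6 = 6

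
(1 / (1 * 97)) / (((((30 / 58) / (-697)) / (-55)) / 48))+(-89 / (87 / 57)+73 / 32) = 3296305349 / 90016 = 36619.10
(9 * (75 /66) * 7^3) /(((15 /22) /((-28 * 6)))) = -864360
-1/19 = -0.05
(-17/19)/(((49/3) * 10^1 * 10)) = -51/93100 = -0.00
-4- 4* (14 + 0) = -60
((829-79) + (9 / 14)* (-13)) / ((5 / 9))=93447 / 70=1334.96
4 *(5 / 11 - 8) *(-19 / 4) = 1577 / 11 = 143.36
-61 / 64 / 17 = -61 / 1088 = -0.06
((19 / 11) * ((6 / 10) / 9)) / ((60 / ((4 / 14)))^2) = 19 / 7276500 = 0.00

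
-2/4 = -1/2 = -0.50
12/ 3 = 4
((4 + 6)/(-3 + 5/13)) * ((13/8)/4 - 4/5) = 819/544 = 1.51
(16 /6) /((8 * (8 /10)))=5 /12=0.42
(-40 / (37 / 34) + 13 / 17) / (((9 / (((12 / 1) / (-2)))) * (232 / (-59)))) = -1335701 / 218892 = -6.10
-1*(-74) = 74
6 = 6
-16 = -16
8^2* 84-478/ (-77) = 414430/ 77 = 5382.21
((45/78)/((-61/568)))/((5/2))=-1704/793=-2.15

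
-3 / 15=-1 / 5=-0.20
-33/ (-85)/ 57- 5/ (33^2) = 3904/ 1758735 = 0.00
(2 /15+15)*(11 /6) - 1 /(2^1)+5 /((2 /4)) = 1676 /45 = 37.24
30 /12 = 5 /2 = 2.50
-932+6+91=-835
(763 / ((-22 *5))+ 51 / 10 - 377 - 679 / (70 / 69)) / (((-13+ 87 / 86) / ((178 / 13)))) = 176493586 / 147433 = 1197.11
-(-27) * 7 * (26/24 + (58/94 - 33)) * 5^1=-5560695/188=-29578.16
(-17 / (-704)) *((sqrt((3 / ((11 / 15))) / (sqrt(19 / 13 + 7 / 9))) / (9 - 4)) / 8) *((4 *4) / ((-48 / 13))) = -221 *13^(1 / 4) *sqrt(165) *262^(3 / 4) / 81157120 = -0.00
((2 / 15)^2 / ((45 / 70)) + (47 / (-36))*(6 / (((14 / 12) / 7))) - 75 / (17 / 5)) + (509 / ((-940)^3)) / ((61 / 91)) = -4816067565475343 / 69766564248000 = -69.03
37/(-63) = -37/63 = -0.59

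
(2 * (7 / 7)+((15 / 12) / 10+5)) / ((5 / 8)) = 57 / 5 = 11.40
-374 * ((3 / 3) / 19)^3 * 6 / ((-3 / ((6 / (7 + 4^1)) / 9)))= 136 / 20577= 0.01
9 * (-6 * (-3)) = 162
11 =11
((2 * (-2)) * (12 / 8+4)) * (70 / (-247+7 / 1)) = 77 / 12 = 6.42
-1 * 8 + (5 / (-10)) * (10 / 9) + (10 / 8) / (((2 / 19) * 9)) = -521 / 72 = -7.24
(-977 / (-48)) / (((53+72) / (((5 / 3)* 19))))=18563 / 3600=5.16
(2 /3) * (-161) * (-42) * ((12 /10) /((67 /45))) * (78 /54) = 351624 /67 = 5248.12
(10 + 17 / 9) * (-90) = -1070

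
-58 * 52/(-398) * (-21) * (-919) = 29102892/199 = 146245.69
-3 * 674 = -2022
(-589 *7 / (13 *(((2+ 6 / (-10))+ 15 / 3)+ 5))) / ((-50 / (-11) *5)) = -2387 / 1950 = -1.22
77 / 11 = 7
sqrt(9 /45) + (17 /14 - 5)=-53 /14 + sqrt(5) /5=-3.34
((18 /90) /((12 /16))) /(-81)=-4 /1215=-0.00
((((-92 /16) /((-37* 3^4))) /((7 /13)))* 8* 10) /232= 1495 /1216782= 0.00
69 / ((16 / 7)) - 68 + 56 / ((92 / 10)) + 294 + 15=277.27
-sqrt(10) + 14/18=7/9 - sqrt(10)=-2.38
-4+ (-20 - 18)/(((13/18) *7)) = -1048/91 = -11.52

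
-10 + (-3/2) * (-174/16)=101/16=6.31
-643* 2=-1286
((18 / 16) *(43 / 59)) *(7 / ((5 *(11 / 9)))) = 24381 / 25960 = 0.94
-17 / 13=-1.31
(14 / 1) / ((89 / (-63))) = -9.91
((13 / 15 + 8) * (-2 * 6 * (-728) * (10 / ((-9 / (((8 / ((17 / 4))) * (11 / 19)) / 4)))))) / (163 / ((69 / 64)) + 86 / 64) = -29016064 / 188751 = -153.73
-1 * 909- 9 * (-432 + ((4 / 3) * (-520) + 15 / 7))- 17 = 64279 / 7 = 9182.71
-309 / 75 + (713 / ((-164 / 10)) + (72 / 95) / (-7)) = -13006463 / 272650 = -47.70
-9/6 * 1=-3/2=-1.50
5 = 5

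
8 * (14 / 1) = 112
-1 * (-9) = 9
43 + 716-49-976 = -266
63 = 63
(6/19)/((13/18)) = 108/247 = 0.44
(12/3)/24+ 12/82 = 77/246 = 0.31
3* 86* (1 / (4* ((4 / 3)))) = 387 / 8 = 48.38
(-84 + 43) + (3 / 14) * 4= -281 / 7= -40.14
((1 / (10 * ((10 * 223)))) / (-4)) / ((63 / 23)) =-23 / 5619600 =-0.00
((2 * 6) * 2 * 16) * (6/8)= 288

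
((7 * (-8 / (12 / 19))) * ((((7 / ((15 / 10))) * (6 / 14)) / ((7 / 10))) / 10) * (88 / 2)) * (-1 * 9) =10032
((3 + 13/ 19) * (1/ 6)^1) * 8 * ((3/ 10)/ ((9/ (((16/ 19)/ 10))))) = 224/ 16245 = 0.01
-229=-229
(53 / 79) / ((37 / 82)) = 4346 / 2923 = 1.49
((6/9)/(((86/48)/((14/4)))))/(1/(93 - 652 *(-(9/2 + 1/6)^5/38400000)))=47477076787/391837500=121.17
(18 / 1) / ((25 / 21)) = 378 / 25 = 15.12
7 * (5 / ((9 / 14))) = 490 / 9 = 54.44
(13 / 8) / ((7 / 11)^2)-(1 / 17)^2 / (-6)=1363987 / 339864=4.01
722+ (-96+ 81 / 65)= 40771 / 65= 627.25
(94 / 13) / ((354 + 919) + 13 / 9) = 423 / 74555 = 0.01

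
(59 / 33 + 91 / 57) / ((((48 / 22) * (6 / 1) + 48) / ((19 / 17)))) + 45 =772181 / 17136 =45.06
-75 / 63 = -1.19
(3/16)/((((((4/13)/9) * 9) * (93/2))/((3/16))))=39/15872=0.00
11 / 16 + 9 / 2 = 83 / 16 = 5.19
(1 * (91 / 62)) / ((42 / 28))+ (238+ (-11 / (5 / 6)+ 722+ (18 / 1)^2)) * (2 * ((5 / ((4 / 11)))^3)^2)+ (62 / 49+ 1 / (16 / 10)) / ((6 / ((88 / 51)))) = 17176053764.34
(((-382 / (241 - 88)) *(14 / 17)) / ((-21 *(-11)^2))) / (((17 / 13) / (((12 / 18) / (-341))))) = -19864 / 16419938733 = -0.00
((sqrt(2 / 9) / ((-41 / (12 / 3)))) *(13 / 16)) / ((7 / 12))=-13 *sqrt(2) / 287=-0.06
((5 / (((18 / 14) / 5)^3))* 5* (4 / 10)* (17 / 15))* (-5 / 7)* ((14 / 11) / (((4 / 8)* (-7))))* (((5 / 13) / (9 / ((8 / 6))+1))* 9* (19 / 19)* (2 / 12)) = 12.89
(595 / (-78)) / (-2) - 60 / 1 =-8765 / 156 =-56.19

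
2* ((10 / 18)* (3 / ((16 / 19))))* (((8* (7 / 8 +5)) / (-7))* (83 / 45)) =-74119 / 1512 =-49.02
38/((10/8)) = 152/5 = 30.40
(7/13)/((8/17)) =1.14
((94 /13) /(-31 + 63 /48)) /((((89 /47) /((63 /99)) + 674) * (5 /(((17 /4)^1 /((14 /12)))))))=-1802544 /6876634375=-0.00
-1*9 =-9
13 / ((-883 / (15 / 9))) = -0.02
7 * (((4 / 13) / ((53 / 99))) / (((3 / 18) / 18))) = 299376 / 689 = 434.51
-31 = -31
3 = 3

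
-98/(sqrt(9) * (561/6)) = -196/561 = -0.35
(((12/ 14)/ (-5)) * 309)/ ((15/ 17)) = -10506/ 175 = -60.03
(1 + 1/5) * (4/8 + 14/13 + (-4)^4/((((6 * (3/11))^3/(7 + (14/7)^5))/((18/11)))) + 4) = 4481.00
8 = 8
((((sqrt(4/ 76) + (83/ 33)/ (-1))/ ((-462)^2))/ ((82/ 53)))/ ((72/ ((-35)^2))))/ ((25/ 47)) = -206753/ 848688192 + 2491 * sqrt(19)/ 488638656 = -0.00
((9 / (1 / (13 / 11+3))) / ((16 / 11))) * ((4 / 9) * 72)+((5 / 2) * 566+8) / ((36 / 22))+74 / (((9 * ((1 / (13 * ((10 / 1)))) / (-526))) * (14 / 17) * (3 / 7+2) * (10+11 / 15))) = -70982123 / 2898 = -24493.49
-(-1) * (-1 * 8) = -8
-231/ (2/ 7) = -1617/ 2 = -808.50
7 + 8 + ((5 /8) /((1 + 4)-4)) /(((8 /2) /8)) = 65 /4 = 16.25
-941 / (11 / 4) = -3764 / 11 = -342.18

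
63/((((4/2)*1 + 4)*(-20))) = -21/40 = -0.52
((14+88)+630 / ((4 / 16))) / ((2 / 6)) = 7866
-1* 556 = -556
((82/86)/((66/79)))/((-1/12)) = -6478/473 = -13.70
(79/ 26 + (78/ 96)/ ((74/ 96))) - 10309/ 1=-9913321/ 962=-10304.91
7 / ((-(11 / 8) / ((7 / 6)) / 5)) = -980 / 33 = -29.70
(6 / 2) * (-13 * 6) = -234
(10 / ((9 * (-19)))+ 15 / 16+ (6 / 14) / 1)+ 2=63347 / 19152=3.31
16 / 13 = 1.23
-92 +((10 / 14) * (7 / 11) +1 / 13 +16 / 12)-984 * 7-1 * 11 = -6989.14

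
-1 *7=-7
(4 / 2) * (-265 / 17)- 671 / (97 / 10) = -165480 / 1649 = -100.35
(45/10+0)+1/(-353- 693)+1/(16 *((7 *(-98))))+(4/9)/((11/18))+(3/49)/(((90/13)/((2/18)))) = 44559677633/8524565280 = 5.23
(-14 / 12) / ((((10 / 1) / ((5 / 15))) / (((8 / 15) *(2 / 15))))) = -28 / 10125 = -0.00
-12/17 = -0.71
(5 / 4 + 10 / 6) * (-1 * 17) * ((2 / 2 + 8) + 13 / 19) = -27370 / 57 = -480.18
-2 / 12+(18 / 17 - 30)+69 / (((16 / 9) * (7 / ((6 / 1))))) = 11881 / 2856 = 4.16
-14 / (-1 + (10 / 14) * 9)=-49 / 19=-2.58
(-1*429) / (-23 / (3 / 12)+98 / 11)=4719 / 914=5.16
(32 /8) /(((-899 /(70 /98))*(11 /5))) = -100 /69223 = -0.00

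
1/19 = 0.05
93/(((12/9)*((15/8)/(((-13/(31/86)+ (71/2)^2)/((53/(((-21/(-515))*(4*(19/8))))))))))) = 181703403/545900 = 332.85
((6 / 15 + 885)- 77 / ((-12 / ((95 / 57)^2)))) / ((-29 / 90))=-487741 / 174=-2803.11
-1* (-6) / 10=3 / 5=0.60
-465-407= -872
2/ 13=0.15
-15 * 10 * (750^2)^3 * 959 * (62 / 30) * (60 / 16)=-198417123413085937500000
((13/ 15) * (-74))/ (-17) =962/ 255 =3.77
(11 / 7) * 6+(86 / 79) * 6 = 8826 / 553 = 15.96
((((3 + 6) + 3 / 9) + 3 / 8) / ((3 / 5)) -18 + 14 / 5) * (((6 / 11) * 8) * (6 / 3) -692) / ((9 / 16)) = -5306296 / 4455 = -1191.09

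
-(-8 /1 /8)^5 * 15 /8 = 15 /8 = 1.88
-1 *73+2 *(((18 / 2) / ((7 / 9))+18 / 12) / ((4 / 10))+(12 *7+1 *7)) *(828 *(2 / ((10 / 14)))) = 2866999 / 5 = 573399.80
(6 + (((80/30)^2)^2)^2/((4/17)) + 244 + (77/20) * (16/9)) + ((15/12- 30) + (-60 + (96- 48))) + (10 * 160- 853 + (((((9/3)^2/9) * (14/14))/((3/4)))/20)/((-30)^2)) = 9702753892/820125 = 11830.82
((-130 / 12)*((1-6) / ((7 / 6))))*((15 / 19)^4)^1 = 16453125 / 912247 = 18.04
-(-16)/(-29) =-16/29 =-0.55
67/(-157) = -67/157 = -0.43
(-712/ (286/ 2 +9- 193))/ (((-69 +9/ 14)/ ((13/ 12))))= -32396/ 117711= -0.28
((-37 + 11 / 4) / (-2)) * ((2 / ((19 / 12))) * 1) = 21.63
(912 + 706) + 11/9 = 14573/9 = 1619.22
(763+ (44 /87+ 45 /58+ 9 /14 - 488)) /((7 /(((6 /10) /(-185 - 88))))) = -168647 /1939665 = -0.09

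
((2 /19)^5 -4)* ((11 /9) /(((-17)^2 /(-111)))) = 1.88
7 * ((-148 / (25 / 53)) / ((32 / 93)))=-1276611 / 200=-6383.06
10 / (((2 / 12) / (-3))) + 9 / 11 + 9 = -1872 / 11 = -170.18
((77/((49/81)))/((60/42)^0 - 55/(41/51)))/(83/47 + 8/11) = -18886527/24939572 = -0.76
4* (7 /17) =1.65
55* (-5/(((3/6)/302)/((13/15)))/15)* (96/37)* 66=-60805888/37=-1643402.38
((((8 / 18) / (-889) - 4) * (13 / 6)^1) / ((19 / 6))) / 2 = -208052 / 152019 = -1.37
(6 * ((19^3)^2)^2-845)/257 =13279889514396121/257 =51672721845899.30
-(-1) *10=10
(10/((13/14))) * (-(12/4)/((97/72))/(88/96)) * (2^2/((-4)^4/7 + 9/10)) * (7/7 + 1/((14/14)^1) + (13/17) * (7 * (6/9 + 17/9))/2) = -15269184000/618521761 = -24.69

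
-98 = -98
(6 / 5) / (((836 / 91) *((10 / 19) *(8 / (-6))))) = -819 / 4400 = -0.19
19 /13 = 1.46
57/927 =19/309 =0.06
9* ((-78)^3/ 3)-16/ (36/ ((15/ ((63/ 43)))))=-269071844/ 189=-1423660.55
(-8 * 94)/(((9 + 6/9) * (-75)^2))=-752/54375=-0.01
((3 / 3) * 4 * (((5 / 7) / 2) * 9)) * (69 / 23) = 38.57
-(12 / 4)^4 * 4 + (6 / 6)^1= -323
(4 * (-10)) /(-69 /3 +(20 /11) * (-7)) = 440 /393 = 1.12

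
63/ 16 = 3.94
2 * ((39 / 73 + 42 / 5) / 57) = 0.31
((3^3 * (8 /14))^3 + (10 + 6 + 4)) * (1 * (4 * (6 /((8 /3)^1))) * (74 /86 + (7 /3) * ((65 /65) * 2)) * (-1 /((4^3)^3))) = -677299377 /966590464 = -0.70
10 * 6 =60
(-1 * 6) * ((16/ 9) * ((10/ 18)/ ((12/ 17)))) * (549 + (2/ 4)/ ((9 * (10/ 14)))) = -3360356/ 729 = -4609.54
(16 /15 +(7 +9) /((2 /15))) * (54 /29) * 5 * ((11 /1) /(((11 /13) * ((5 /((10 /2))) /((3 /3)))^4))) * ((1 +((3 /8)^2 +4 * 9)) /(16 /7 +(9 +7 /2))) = 36807.86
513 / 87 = 171 / 29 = 5.90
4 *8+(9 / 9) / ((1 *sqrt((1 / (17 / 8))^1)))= sqrt(34) / 4+32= 33.46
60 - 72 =-12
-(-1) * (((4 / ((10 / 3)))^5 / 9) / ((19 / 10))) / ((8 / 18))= 3888 / 11875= 0.33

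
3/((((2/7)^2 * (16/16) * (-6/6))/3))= -441/4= -110.25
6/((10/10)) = 6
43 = 43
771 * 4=3084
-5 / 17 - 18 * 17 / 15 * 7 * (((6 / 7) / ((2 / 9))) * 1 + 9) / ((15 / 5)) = -10409 / 17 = -612.29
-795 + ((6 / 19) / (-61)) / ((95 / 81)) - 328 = -123648401 / 110105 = -1123.00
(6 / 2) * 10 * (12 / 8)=45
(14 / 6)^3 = 343 / 27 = 12.70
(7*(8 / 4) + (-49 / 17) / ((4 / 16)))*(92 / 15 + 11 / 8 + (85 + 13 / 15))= 15687 / 68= 230.69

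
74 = 74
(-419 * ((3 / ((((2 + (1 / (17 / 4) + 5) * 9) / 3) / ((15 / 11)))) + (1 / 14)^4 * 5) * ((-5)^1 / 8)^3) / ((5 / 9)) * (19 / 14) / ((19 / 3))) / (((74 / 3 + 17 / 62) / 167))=464036067501525 / 7025822949376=66.05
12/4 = 3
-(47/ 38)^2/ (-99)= 2209/ 142956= 0.02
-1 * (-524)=524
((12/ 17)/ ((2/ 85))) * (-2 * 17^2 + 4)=-17220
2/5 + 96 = 482/5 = 96.40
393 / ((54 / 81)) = 1179 / 2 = 589.50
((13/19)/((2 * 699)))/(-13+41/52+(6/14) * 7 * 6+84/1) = 338/62008989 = 0.00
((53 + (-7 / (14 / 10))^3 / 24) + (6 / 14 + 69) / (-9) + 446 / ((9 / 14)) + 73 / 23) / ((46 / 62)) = 264852871 / 266616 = 993.39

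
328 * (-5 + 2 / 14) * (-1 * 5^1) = 55760 / 7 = 7965.71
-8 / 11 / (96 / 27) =-9 / 44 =-0.20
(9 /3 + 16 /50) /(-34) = -83 /850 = -0.10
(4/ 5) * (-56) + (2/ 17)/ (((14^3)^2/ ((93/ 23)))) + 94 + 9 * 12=1157011090833/ 7360121440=157.20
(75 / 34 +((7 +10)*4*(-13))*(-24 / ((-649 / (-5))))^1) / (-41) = -3655395 / 904706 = -4.04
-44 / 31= -1.42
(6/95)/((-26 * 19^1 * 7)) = -3/164255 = -0.00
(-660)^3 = -287496000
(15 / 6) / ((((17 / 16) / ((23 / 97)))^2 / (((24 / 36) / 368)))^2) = 1354240 / 66546486705609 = 0.00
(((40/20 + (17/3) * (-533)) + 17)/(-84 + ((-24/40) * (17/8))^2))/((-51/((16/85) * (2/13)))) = -92200960/4456519587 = -0.02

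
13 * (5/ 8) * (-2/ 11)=-65/ 44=-1.48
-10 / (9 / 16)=-160 / 9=-17.78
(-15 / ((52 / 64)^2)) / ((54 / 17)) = -10880 / 1521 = -7.15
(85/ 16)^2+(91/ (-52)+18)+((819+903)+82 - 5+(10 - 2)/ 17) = 8024841/ 4352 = 1843.94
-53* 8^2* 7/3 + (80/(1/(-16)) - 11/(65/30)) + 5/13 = -358775/39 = -9199.36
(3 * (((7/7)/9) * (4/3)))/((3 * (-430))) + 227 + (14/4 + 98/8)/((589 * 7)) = 3104631193/13676580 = 227.00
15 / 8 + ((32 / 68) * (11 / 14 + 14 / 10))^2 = 28743 / 9800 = 2.93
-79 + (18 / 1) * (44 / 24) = -46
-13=-13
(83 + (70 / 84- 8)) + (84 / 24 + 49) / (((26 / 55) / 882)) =3823120 / 39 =98028.72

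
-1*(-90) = 90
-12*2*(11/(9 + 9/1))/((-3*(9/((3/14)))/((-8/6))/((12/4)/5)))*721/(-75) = 9064/10125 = 0.90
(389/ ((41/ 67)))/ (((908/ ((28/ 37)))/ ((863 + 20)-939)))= -10216696/ 344359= -29.67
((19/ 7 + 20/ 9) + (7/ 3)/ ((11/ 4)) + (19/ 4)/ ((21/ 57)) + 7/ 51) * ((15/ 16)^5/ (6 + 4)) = 14962100625/ 10980687872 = 1.36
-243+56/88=-2666/11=-242.36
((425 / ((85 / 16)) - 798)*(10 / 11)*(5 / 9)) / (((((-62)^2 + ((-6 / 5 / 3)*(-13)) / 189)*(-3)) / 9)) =5654250 / 19979333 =0.28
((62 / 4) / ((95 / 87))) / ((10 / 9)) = 24273 / 1900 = 12.78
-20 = -20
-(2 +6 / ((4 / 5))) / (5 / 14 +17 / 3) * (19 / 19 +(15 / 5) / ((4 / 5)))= -7581 / 1012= -7.49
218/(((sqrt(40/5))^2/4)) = 109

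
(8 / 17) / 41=0.01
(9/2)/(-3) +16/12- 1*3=-19/6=-3.17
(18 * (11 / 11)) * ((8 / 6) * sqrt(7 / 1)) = 24 * sqrt(7) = 63.50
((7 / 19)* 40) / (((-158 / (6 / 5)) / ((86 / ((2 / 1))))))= -7224 / 1501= -4.81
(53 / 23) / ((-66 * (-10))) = 53 / 15180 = 0.00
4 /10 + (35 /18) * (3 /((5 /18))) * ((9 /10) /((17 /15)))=2903 /170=17.08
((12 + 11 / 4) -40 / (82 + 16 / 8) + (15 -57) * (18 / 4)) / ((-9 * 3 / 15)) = 73385 / 756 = 97.07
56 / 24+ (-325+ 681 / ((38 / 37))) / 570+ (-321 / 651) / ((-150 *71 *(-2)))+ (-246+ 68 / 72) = -303008515774 / 1251433575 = -242.13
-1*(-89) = 89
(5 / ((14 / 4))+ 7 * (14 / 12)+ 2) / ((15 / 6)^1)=487 / 105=4.64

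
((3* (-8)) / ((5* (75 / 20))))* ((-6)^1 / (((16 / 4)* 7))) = 48 / 175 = 0.27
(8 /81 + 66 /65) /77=838 /57915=0.01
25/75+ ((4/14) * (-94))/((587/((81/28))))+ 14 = 1225388/86289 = 14.20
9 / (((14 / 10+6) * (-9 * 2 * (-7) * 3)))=5 / 1554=0.00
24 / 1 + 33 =57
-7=-7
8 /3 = 2.67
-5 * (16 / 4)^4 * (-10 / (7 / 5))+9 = 64063 / 7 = 9151.86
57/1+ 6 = 63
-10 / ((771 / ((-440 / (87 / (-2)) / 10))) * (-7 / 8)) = 7040 / 469539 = 0.01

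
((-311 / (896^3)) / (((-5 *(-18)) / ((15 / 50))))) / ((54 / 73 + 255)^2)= -1657319 / 75212044636048588800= -0.00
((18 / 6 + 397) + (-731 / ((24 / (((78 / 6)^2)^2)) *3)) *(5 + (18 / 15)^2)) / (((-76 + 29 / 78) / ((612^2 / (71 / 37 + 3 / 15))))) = 741961531635129 / 170030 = 4363709531.47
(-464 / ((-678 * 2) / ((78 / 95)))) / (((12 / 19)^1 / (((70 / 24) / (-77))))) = -377 / 22374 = -0.02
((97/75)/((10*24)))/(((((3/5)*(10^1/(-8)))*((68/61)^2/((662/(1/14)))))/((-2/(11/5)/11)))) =836291029/188832600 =4.43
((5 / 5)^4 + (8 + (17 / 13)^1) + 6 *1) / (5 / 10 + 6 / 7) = 2968 / 247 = 12.02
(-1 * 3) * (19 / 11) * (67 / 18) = -1273 / 66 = -19.29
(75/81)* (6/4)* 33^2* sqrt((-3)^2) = 9075/2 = 4537.50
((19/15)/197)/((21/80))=304/12411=0.02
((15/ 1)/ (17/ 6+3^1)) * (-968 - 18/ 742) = -6464466/ 2597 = -2489.21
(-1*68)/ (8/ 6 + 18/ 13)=-1326/ 53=-25.02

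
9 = 9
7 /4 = 1.75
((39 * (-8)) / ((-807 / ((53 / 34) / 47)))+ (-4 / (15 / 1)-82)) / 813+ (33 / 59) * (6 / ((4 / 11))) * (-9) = -25720531479197 / 309287858310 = -83.16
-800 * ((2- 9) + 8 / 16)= 5200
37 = 37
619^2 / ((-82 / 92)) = -17625406 / 41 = -429887.95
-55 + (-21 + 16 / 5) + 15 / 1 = -289 / 5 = -57.80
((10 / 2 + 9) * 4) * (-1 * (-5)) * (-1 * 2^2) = -1120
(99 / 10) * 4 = 198 / 5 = 39.60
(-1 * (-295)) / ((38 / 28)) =4130 / 19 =217.37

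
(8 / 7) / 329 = 8 / 2303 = 0.00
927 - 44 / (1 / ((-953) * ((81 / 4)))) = 850050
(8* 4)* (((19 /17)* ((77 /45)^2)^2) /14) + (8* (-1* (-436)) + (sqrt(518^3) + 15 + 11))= 246489782602 /69710625 + 518* sqrt(518)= 15325.38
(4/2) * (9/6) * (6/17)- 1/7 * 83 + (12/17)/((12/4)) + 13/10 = -11023/1190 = -9.26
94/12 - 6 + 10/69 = 91/46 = 1.98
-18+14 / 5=-76 / 5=-15.20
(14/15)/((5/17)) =238/75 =3.17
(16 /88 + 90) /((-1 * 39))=-992 /429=-2.31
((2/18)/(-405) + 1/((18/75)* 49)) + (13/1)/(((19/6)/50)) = 1393694263/6786990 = 205.35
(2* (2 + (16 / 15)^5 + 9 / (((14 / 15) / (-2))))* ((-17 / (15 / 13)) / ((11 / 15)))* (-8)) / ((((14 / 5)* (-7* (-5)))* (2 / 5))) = -74737199212 / 573024375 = -130.43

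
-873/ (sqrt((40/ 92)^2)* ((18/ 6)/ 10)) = -6693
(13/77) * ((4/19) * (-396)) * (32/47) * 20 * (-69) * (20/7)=1653350400/43757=37784.82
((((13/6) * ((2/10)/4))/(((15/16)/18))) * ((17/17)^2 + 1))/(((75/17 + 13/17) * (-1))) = -221/275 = -0.80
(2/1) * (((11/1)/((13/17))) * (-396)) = -148104/13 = -11392.62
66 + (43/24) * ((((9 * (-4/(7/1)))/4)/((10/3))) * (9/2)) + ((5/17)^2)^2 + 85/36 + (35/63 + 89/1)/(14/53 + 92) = 27265659158413/411685031520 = 66.23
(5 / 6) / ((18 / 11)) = 55 / 108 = 0.51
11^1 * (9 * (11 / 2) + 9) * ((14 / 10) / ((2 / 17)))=153153 / 20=7657.65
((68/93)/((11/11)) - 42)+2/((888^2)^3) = -313640050194029740001/7599928261606244352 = -41.27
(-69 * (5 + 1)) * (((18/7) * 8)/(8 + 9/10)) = -596160/623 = -956.92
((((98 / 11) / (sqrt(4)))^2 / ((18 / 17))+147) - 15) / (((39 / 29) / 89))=9975.93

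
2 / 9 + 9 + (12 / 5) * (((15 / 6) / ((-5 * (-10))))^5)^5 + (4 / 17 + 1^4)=671088640000000000000000000000000459 / 64172851200000000000000000000000000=10.46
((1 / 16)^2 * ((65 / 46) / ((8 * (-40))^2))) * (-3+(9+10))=13 / 15073280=0.00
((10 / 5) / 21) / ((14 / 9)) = 3 / 49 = 0.06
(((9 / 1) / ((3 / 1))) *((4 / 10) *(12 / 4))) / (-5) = -18 / 25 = -0.72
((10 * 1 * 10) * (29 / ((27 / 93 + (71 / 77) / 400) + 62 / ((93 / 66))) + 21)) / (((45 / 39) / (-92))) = -21905740358320 / 126871803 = -172660.43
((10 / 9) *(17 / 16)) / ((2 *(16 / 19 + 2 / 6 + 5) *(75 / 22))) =323 / 11520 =0.03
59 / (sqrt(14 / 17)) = 59*sqrt(238) / 14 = 65.01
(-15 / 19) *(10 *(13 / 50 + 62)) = -9339 / 19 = -491.53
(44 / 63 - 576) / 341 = -36244 / 21483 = -1.69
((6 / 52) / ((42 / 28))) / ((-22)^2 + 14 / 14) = 1 / 6305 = 0.00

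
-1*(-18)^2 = -324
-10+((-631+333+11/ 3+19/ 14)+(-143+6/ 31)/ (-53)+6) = -20307205/ 69006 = -294.28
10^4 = 10000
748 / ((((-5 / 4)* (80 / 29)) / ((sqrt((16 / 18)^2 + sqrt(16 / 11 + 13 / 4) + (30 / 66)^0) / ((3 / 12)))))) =-986* sqrt(70180 + 5346* sqrt(253)) / 225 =-1726.47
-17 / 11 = -1.55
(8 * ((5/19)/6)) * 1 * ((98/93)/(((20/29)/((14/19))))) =39788/100719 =0.40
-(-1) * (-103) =-103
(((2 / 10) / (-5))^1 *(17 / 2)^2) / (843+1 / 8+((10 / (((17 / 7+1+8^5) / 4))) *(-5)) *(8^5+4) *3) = -662966 / 55770475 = -0.01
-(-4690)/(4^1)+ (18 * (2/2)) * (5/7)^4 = 1177.19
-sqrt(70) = -8.37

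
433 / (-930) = -0.47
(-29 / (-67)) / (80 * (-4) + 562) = 29 / 16214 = 0.00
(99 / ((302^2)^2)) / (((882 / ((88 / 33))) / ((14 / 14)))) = 11 / 305692733388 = 0.00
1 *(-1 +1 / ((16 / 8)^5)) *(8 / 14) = -31 / 56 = -0.55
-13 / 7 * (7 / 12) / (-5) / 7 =13 / 420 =0.03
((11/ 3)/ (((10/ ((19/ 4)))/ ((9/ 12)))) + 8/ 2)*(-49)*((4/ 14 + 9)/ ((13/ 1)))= -185.72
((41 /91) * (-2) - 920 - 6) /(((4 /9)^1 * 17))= -189783 /1547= -122.68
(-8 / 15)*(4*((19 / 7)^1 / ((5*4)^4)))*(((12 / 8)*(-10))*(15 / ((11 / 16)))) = 114 / 9625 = 0.01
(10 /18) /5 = 1 /9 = 0.11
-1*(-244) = 244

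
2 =2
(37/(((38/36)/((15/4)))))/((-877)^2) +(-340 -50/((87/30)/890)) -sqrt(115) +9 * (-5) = -13332289605975/847580158 -sqrt(115) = -15740.55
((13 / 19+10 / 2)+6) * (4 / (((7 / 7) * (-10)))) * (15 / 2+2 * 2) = -5106 / 95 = -53.75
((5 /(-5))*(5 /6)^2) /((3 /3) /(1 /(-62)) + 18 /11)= 275 /23904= 0.01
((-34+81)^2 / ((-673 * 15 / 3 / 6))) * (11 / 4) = -72897 / 6730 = -10.83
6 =6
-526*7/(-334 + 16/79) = 145439/13185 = 11.03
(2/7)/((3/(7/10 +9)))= 97/105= 0.92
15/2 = 7.50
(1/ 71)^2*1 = 1/ 5041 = 0.00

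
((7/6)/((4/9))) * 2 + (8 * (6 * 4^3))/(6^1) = 2069/4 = 517.25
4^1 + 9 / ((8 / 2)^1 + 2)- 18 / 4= 1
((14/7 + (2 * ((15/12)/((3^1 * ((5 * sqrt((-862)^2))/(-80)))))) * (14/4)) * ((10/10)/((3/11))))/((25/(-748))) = -20701648/96975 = -213.47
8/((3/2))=16/3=5.33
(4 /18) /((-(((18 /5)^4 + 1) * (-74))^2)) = -390625 /274797017535042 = -0.00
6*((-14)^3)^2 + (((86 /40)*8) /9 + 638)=2033003516 /45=45177855.91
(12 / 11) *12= 144 / 11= 13.09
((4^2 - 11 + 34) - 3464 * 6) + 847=-19898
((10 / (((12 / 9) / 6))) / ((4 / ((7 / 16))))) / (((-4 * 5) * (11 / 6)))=-189 / 1408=-0.13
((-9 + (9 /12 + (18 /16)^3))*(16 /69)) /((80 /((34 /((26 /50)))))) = -99025 /76544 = -1.29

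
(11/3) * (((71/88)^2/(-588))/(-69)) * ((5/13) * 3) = 0.00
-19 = -19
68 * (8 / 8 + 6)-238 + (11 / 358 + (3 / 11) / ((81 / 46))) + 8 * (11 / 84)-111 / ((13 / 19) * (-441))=16228101361 / 67729662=239.60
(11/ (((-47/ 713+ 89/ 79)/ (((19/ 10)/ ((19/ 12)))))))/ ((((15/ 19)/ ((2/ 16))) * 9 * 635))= 11772343/ 34143696000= 0.00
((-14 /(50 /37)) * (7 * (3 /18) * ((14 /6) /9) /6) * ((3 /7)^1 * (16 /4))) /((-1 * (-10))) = -1813 /20250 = -0.09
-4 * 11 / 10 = -22 / 5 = -4.40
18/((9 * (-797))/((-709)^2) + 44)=9048258/22110791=0.41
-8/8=-1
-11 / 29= -0.38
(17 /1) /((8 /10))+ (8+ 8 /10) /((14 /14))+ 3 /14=4237 /140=30.26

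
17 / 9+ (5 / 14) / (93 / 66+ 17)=1082 / 567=1.91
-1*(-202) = 202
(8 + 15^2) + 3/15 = 1166/5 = 233.20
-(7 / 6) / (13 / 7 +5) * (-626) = 15337 / 144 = 106.51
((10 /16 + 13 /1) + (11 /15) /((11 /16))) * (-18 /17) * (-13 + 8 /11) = 142803 /748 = 190.91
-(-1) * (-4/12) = -1/3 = -0.33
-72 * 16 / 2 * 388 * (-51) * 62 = 706669056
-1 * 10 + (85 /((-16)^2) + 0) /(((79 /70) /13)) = -62445 /10112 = -6.18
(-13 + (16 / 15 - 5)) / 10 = -127 / 75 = -1.69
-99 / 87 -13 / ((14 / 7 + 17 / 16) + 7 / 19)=-149027 / 30247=-4.93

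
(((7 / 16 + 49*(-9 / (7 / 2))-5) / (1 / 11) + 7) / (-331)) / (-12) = -22867 / 63552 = -0.36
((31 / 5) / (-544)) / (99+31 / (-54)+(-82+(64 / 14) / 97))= -0.00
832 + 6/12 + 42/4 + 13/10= 8443/10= 844.30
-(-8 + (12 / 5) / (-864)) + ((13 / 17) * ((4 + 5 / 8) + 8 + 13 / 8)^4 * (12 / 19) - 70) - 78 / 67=65120567107 / 3280320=19851.89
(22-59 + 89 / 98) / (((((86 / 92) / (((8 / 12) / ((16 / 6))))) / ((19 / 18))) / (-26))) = 264.91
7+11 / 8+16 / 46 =1605 / 184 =8.72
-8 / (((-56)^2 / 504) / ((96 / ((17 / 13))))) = -11232 / 119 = -94.39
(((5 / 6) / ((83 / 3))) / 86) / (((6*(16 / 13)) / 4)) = 0.00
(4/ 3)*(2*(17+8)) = 200/ 3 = 66.67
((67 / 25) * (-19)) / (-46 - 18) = 1273 / 1600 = 0.80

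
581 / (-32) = -581 / 32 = -18.16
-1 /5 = -0.20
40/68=10/17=0.59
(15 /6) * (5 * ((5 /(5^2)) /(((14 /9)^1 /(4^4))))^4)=14670595.81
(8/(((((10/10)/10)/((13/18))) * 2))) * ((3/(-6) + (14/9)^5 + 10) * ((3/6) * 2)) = 285685270/531441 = 537.57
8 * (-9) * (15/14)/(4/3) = -405/7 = -57.86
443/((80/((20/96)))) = 443/384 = 1.15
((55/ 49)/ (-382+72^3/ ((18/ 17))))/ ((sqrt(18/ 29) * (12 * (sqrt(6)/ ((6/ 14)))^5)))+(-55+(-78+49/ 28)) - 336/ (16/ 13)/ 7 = -681/ 4+11 * sqrt(87)/ 1855962858176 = -170.25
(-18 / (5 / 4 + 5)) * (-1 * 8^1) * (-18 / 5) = -10368 / 125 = -82.94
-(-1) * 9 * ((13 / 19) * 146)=17082 / 19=899.05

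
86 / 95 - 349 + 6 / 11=-363189 / 1045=-347.55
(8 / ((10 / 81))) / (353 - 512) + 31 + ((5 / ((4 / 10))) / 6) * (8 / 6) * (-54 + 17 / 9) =-2450458 / 21465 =-114.16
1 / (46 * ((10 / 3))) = 3 / 460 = 0.01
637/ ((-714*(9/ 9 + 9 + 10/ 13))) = -169/ 2040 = -0.08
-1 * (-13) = 13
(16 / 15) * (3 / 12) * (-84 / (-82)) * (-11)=-3.00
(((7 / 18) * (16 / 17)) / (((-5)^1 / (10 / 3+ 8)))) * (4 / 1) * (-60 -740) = 71680 / 27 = 2654.81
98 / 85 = 1.15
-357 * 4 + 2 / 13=-18562 / 13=-1427.85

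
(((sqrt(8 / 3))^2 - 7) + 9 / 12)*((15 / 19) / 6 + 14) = -7697 / 152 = -50.64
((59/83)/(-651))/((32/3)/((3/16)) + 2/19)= -3363/175535206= -0.00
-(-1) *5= 5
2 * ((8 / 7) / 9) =16 / 63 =0.25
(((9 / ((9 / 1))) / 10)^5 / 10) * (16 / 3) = 1 / 187500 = 0.00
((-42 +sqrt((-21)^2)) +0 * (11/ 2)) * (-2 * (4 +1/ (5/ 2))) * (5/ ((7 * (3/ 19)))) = 836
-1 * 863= -863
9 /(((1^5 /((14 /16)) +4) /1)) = 7 /4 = 1.75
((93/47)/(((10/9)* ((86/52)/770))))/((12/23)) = 6423417/4042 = 1589.17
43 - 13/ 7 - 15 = 183/ 7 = 26.14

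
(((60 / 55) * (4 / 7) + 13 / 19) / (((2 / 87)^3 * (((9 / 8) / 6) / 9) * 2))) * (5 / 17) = 18895743585 / 24871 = 759750.05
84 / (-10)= -42 / 5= -8.40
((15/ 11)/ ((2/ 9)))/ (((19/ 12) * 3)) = 270/ 209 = 1.29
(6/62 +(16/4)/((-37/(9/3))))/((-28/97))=25317/32116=0.79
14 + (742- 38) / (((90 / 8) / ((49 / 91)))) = 27902 / 585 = 47.70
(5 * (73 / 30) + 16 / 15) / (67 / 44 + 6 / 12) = 8734 / 1335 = 6.54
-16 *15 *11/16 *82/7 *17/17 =-1932.86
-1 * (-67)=67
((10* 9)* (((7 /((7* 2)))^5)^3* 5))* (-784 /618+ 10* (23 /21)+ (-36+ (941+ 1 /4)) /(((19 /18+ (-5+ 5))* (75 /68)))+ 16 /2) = 306395811 /28055552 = 10.92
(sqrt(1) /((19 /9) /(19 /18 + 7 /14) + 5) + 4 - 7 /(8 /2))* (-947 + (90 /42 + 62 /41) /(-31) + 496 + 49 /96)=-329832958391 /304063872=-1084.75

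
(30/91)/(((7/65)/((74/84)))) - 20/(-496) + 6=371607/42532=8.74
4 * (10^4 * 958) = 38320000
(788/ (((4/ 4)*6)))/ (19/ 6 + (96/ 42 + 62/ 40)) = 55160/ 2941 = 18.76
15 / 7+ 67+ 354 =2962 / 7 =423.14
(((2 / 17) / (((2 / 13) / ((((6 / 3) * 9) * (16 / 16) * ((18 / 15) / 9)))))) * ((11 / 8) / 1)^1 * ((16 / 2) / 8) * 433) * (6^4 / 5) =120370536 / 425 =283224.79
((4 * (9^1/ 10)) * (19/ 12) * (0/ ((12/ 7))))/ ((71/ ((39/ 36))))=0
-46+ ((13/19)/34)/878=-26090635/567188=-46.00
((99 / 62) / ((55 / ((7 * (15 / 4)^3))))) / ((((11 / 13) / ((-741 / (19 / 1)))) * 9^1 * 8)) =-2395575 / 349184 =-6.86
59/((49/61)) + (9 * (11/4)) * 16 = 23003/49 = 469.45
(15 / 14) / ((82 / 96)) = 360 / 287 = 1.25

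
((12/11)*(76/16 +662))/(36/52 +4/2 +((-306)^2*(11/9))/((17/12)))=104013/11552497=0.01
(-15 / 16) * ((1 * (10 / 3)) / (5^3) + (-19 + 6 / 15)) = 1393 / 80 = 17.41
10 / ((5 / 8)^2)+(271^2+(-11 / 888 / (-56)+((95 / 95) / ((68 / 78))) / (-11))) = 3415874686093 / 46495680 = 73466.50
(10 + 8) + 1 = 19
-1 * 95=-95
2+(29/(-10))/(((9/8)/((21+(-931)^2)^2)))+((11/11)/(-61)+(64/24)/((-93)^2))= -15326826266265736217/7913835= -1936712891570.99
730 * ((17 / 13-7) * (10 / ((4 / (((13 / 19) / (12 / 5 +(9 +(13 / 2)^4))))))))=-10804000 / 2730623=-3.96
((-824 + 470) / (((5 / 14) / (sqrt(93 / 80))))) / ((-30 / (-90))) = -3717* sqrt(465) / 25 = -3206.11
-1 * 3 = -3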